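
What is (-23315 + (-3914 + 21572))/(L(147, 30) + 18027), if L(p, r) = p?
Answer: -5657/18174 ≈ -0.31127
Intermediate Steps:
(-23315 + (-3914 + 21572))/(L(147, 30) + 18027) = (-23315 + (-3914 + 21572))/(147 + 18027) = (-23315 + 17658)/18174 = -5657*1/18174 = -5657/18174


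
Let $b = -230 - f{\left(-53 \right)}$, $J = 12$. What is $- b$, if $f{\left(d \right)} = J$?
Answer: $242$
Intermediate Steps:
$f{\left(d \right)} = 12$
$b = -242$ ($b = -230 - 12 = -242$)
$- b = \left(-1\right) \left(-242\right) = 242$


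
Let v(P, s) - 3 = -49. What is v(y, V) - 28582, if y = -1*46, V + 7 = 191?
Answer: -28628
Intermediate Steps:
V = 184 (V = -7 + 191 = 184)
y = -46
v(P, s) = -46 (v(P, s) = 3 - 49 = -46)
v(y, V) - 28582 = -46 - 28582 = -28628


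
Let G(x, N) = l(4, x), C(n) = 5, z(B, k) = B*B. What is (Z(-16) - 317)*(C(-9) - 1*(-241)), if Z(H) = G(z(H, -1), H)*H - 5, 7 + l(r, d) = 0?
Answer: -51660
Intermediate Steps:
z(B, k) = B**2
l(r, d) = -7 (l(r, d) = -7 + 0 = -7)
G(x, N) = -7
Z(H) = -5 - 7*H (Z(H) = -7*H - 5 = -5 - 7*H)
(Z(-16) - 317)*(C(-9) - 1*(-241)) = ((-5 - 7*(-16)) - 317)*(5 - 1*(-241)) = ((-5 + 112) - 317)*(5 + 241) = (107 - 317)*246 = -210*246 = -51660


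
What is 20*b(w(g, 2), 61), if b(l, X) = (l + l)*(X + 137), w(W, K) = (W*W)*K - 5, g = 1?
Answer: -23760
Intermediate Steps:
w(W, K) = -5 + K*W² (w(W, K) = W²*K - 5 = K*W² - 5 = -5 + K*W²)
b(l, X) = 2*l*(137 + X) (b(l, X) = (2*l)*(137 + X) = 2*l*(137 + X))
20*b(w(g, 2), 61) = 20*(2*(-5 + 2*1²)*(137 + 61)) = 20*(2*(-5 + 2*1)*198) = 20*(2*(-5 + 2)*198) = 20*(2*(-3)*198) = 20*(-1188) = -23760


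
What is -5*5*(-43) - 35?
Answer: 1040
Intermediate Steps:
-5*5*(-43) - 35 = -25*(-43) - 35 = 1075 - 35 = 1040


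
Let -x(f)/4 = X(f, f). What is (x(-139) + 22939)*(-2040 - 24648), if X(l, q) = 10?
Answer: -611128512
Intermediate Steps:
x(f) = -40 (x(f) = -4*10 = -40)
(x(-139) + 22939)*(-2040 - 24648) = (-40 + 22939)*(-2040 - 24648) = 22899*(-26688) = -611128512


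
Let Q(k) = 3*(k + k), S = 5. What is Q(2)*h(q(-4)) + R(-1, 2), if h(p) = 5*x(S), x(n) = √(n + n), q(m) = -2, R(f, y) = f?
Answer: -1 + 60*√10 ≈ 188.74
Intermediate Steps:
x(n) = √2*√n (x(n) = √(2*n) = √2*√n)
h(p) = 5*√10 (h(p) = 5*(√2*√5) = 5*√10)
Q(k) = 6*k (Q(k) = 3*(2*k) = 6*k)
Q(2)*h(q(-4)) + R(-1, 2) = (6*2)*(5*√10) - 1 = 12*(5*√10) - 1 = 60*√10 - 1 = -1 + 60*√10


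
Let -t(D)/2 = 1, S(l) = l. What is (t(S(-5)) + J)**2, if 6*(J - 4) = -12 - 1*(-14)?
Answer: 49/9 ≈ 5.4444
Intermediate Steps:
J = 13/3 (J = 4 + (-12 - 1*(-14))/6 = 4 + (-12 + 14)/6 = 4 + (1/6)*2 = 4 + 1/3 = 13/3 ≈ 4.3333)
t(D) = -2 (t(D) = -2*1 = -2)
(t(S(-5)) + J)**2 = (-2 + 13/3)**2 = (7/3)**2 = 49/9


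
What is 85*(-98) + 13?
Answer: -8317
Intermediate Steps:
85*(-98) + 13 = -8330 + 13 = -8317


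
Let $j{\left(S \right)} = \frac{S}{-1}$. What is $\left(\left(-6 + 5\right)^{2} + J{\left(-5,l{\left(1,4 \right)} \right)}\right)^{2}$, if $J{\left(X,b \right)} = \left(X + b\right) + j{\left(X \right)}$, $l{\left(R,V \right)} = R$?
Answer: $4$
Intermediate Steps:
$j{\left(S \right)} = - S$ ($j{\left(S \right)} = S \left(-1\right) = - S$)
$J{\left(X,b \right)} = b$ ($J{\left(X,b \right)} = \left(X + b\right) - X = b$)
$\left(\left(-6 + 5\right)^{2} + J{\left(-5,l{\left(1,4 \right)} \right)}\right)^{2} = \left(\left(-6 + 5\right)^{2} + 1\right)^{2} = \left(\left(-1\right)^{2} + 1\right)^{2} = \left(1 + 1\right)^{2} = 2^{2} = 4$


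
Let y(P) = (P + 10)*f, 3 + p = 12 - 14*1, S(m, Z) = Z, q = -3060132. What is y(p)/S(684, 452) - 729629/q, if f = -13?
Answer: 8180233/86448729 ≈ 0.094625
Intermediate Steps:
p = -5 (p = -3 + (12 - 14*1) = -3 + (12 - 14) = -3 - 2 = -5)
y(P) = -130 - 13*P (y(P) = (P + 10)*(-13) = (10 + P)*(-13) = -130 - 13*P)
y(p)/S(684, 452) - 729629/q = (-130 - 13*(-5))/452 - 729629/(-3060132) = (-130 + 65)*(1/452) - 729629*(-1/3060132) = -65*1/452 + 729629/3060132 = -65/452 + 729629/3060132 = 8180233/86448729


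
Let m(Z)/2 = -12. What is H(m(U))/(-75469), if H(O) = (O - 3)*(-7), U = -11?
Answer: -189/75469 ≈ -0.0025043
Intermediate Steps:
m(Z) = -24 (m(Z) = 2*(-12) = -24)
H(O) = 21 - 7*O (H(O) = (-3 + O)*(-7) = 21 - 7*O)
H(m(U))/(-75469) = (21 - 7*(-24))/(-75469) = (21 + 168)*(-1/75469) = 189*(-1/75469) = -189/75469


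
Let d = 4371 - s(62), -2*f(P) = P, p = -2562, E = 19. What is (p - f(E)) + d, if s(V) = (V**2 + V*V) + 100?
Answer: -11939/2 ≈ -5969.5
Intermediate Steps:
f(P) = -P/2
s(V) = 100 + 2*V**2 (s(V) = (V**2 + V**2) + 100 = 2*V**2 + 100 = 100 + 2*V**2)
d = -3417 (d = 4371 - (100 + 2*62**2) = 4371 - (100 + 2*3844) = 4371 - (100 + 7688) = 4371 - 1*7788 = 4371 - 7788 = -3417)
(p - f(E)) + d = (-2562 - (-1)*19/2) - 3417 = (-2562 - 1*(-19/2)) - 3417 = (-2562 + 19/2) - 3417 = -5105/2 - 3417 = -11939/2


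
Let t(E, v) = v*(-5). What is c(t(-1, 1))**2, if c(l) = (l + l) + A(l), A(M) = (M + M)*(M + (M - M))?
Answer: 1600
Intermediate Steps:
t(E, v) = -5*v
A(M) = 2*M**2 (A(M) = (2*M)*(M + 0) = (2*M)*M = 2*M**2)
c(l) = 2*l + 2*l**2 (c(l) = (l + l) + 2*l**2 = 2*l + 2*l**2)
c(t(-1, 1))**2 = (2*(-5*1)*(1 - 5*1))**2 = (2*(-5)*(1 - 5))**2 = (2*(-5)*(-4))**2 = 40**2 = 1600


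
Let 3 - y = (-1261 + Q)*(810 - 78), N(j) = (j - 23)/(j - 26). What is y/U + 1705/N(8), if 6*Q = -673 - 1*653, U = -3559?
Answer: 6196887/3559 ≈ 1741.2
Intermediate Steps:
Q = -221 (Q = (-673 - 1*653)/6 = (-673 - 653)/6 = (⅙)*(-1326) = -221)
N(j) = (-23 + j)/(-26 + j)
y = 1084827 (y = 3 - (-1261 - 221)*(810 - 78) = 3 - (-1482)*732 = 3 - 1*(-1084824) = 3 + 1084824 = 1084827)
y/U + 1705/N(8) = 1084827/(-3559) + 1705/(((-23 + 8)/(-26 + 8))) = 1084827*(-1/3559) + 1705/((-15/(-18))) = -1084827/3559 + 1705/((-1/18*(-15))) = -1084827/3559 + 1705/(⅚) = -1084827/3559 + 1705*(6/5) = -1084827/3559 + 2046 = 6196887/3559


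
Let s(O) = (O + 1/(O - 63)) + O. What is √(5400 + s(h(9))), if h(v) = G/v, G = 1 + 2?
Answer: √429481347/282 ≈ 73.489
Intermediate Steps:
G = 3
h(v) = 3/v
s(O) = 1/(-63 + O) + 2*O (s(O) = (O + 1/(-63 + O)) + O = 1/(-63 + O) + 2*O)
√(5400 + s(h(9))) = √(5400 + (1 - 378/9 + 2*(3/9)²)/(-63 + 3/9)) = √(5400 + (1 - 378/9 + 2*(3*(⅑))²)/(-63 + 3*(⅑))) = √(5400 + (1 - 126*⅓ + 2*(⅓)²)/(-63 + ⅓)) = √(5400 + (1 - 42 + 2*(⅑))/(-188/3)) = √(5400 - 3*(1 - 42 + 2/9)/188) = √(5400 - 3/188*(-367/9)) = √(5400 + 367/564) = √(3045967/564) = √429481347/282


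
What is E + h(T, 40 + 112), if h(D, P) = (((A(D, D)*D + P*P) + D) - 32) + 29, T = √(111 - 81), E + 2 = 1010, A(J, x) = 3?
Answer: 24109 + 4*√30 ≈ 24131.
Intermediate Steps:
E = 1008 (E = -2 + 1010 = 1008)
T = √30 ≈ 5.4772
h(D, P) = -3 + P² + 4*D (h(D, P) = (((3*D + P*P) + D) - 32) + 29 = (((3*D + P²) + D) - 32) + 29 = (((P² + 3*D) + D) - 32) + 29 = ((P² + 4*D) - 32) + 29 = (-32 + P² + 4*D) + 29 = -3 + P² + 4*D)
E + h(T, 40 + 112) = 1008 + (-3 + (40 + 112)² + 4*√30) = 1008 + (-3 + 152² + 4*√30) = 1008 + (-3 + 23104 + 4*√30) = 1008 + (23101 + 4*√30) = 24109 + 4*√30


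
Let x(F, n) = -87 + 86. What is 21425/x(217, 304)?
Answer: -21425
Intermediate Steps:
x(F, n) = -1
21425/x(217, 304) = 21425/(-1) = 21425*(-1) = -21425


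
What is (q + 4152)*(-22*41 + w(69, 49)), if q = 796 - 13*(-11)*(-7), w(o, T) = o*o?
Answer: 15231473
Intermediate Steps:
w(o, T) = o**2
q = -205 (q = 796 + 143*(-7) = 796 - 1001 = -205)
(q + 4152)*(-22*41 + w(69, 49)) = (-205 + 4152)*(-22*41 + 69**2) = 3947*(-902 + 4761) = 3947*3859 = 15231473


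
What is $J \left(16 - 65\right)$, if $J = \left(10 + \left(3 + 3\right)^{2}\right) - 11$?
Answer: $-1715$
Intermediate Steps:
$J = 35$ ($J = \left(10 + 6^{2}\right) - 11 = \left(10 + 36\right) - 11 = 46 - 11 = 35$)
$J \left(16 - 65\right) = 35 \left(16 - 65\right) = 35 \left(-49\right) = -1715$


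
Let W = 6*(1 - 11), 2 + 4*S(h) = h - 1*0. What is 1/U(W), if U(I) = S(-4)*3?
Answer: -2/9 ≈ -0.22222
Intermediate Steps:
S(h) = -½ + h/4 (S(h) = -½ + (h - 1*0)/4 = -½ + (h + 0)/4 = -½ + h/4)
W = -60 (W = 6*(-10) = -60)
U(I) = -9/2 (U(I) = (-½ + (¼)*(-4))*3 = (-½ - 1)*3 = -3/2*3 = -9/2)
1/U(W) = 1/(-9/2) = -2/9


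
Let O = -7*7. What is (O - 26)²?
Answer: 5625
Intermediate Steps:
O = -49
(O - 26)² = (-49 - 26)² = (-75)² = 5625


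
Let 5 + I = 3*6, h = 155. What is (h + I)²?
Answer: 28224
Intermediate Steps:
I = 13 (I = -5 + 3*6 = -5 + 18 = 13)
(h + I)² = (155 + 13)² = 168² = 28224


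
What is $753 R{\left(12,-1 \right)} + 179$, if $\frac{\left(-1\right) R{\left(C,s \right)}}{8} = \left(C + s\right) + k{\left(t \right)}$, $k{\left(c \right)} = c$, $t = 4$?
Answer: $-90181$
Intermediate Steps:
$R{\left(C,s \right)} = -32 - 8 C - 8 s$ ($R{\left(C,s \right)} = - 8 \left(\left(C + s\right) + 4\right) = - 8 \left(4 + C + s\right) = -32 - 8 C - 8 s$)
$753 R{\left(12,-1 \right)} + 179 = 753 \left(-32 - 96 - -8\right) + 179 = 753 \left(-32 - 96 + 8\right) + 179 = 753 \left(-120\right) + 179 = -90360 + 179 = -90181$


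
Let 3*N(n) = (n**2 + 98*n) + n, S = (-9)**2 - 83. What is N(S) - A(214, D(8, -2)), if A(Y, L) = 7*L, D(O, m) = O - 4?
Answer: -278/3 ≈ -92.667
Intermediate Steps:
D(O, m) = -4 + O
S = -2 (S = 81 - 83 = -2)
N(n) = 33*n + n**2/3 (N(n) = ((n**2 + 98*n) + n)/3 = (n**2 + 99*n)/3 = 33*n + n**2/3)
N(S) - A(214, D(8, -2)) = (1/3)*(-2)*(99 - 2) - 7*(-4 + 8) = (1/3)*(-2)*97 - 7*4 = -194/3 - 1*28 = -194/3 - 28 = -278/3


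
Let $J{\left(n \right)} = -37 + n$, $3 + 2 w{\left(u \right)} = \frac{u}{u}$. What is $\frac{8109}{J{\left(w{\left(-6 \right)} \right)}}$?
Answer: $- \frac{8109}{38} \approx -213.39$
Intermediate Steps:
$w{\left(u \right)} = -1$ ($w{\left(u \right)} = - \frac{3}{2} + \frac{u \frac{1}{u}}{2} = - \frac{3}{2} + \frac{1}{2} \cdot 1 = - \frac{3}{2} + \frac{1}{2} = -1$)
$\frac{8109}{J{\left(w{\left(-6 \right)} \right)}} = \frac{8109}{-37 - 1} = \frac{8109}{-38} = 8109 \left(- \frac{1}{38}\right) = - \frac{8109}{38}$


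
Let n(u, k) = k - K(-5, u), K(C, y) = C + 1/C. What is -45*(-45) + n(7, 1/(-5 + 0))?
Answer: 2030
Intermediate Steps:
n(u, k) = 26/5 + k (n(u, k) = k - (-5 + 1/(-5)) = k - (-5 - ⅕) = k - 1*(-26/5) = k + 26/5 = 26/5 + k)
-45*(-45) + n(7, 1/(-5 + 0)) = -45*(-45) + (26/5 + 1/(-5 + 0)) = 2025 + (26/5 + 1/(-5)) = 2025 + (26/5 - ⅕) = 2025 + 5 = 2030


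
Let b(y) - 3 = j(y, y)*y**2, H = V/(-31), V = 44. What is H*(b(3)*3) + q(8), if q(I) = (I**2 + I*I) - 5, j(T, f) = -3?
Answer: 6981/31 ≈ 225.19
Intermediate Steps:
H = -44/31 (H = 44/(-31) = 44*(-1/31) = -44/31 ≈ -1.4194)
q(I) = -5 + 2*I**2 (q(I) = (I**2 + I**2) - 5 = 2*I**2 - 5 = -5 + 2*I**2)
b(y) = 3 - 3*y**2
H*(b(3)*3) + q(8) = -44*(3 - 3*3**2)*3/31 + (-5 + 2*8**2) = -44*(3 - 3*9)*3/31 + (-5 + 2*64) = -44*(3 - 27)*3/31 + (-5 + 128) = -(-1056)*3/31 + 123 = -44/31*(-72) + 123 = 3168/31 + 123 = 6981/31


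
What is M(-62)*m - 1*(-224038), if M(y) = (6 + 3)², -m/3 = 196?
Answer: 176410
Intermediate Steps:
m = -588 (m = -3*196 = -588)
M(y) = 81 (M(y) = 9² = 81)
M(-62)*m - 1*(-224038) = 81*(-588) - 1*(-224038) = -47628 + 224038 = 176410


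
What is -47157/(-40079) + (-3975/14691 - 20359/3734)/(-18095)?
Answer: 15607232361449437/13261110140267990 ≈ 1.1769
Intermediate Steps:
-47157/(-40079) + (-3975/14691 - 20359/3734)/(-18095) = -47157*(-1/40079) + (-3975*1/14691 - 20359*1/3734)*(-1/18095) = 47157/40079 + (-1325/4897 - 20359/3734)*(-1/18095) = 47157/40079 - 104645573/18285398*(-1/18095) = 47157/40079 + 104645573/330874276810 = 15607232361449437/13261110140267990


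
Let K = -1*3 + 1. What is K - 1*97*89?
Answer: -8635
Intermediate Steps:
K = -2 (K = -3 + 1 = -2)
K - 1*97*89 = -2 - 1*97*89 = -2 - 97*89 = -2 - 8633 = -8635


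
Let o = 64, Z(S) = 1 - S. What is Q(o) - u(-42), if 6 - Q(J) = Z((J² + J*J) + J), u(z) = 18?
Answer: 8243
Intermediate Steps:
Q(J) = 5 + J + 2*J² (Q(J) = 6 - (1 - ((J² + J*J) + J)) = 6 - (1 - ((J² + J²) + J)) = 6 - (1 - (2*J² + J)) = 6 - (1 - (J + 2*J²)) = 6 - (1 + (-J - 2*J²)) = 6 - (1 - J - 2*J²) = 6 + (-1 + J + 2*J²) = 5 + J + 2*J²)
Q(o) - u(-42) = (5 + 64*(1 + 2*64)) - 1*18 = (5 + 64*(1 + 128)) - 18 = (5 + 64*129) - 18 = (5 + 8256) - 18 = 8261 - 18 = 8243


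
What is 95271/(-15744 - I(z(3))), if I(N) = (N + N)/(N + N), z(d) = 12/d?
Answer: -95271/15745 ≈ -6.0509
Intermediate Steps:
I(N) = 1 (I(N) = (2*N)/((2*N)) = (2*N)*(1/(2*N)) = 1)
95271/(-15744 - I(z(3))) = 95271/(-15744 - 1*1) = 95271/(-15744 - 1) = 95271/(-15745) = 95271*(-1/15745) = -95271/15745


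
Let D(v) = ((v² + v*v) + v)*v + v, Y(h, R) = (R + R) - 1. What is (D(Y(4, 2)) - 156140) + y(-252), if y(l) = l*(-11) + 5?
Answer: -153297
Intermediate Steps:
y(l) = 5 - 11*l (y(l) = -11*l + 5 = 5 - 11*l)
Y(h, R) = -1 + 2*R (Y(h, R) = 2*R - 1 = -1 + 2*R)
D(v) = v + v*(v + 2*v²) (D(v) = ((v² + v²) + v)*v + v = (2*v² + v)*v + v = (v + 2*v²)*v + v = v*(v + 2*v²) + v = v + v*(v + 2*v²))
(D(Y(4, 2)) - 156140) + y(-252) = ((-1 + 2*2)*(1 + (-1 + 2*2) + 2*(-1 + 2*2)²) - 156140) + (5 - 11*(-252)) = ((-1 + 4)*(1 + (-1 + 4) + 2*(-1 + 4)²) - 156140) + (5 + 2772) = (3*(1 + 3 + 2*3²) - 156140) + 2777 = (3*(1 + 3 + 2*9) - 156140) + 2777 = (3*(1 + 3 + 18) - 156140) + 2777 = (3*22 - 156140) + 2777 = (66 - 156140) + 2777 = -156074 + 2777 = -153297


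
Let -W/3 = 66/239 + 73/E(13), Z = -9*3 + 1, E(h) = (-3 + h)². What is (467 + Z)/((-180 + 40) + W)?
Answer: -10539900/3418141 ≈ -3.0835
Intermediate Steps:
Z = -26 (Z = -27 + 1 = -26)
W = -72141/23900 (W = -3*(66/239 + 73/((-3 + 13)²)) = -3*(66*(1/239) + 73/(10²)) = -3*(66/239 + 73/100) = -3*24047/23900 = -72141/23900 ≈ -3.0185)
(467 + Z)/((-180 + 40) + W) = (467 - 26)/((-180 + 40) - 72141/23900) = 441/(-140 - 72141/23900) = 441/(-3418141/23900) = 441*(-23900/3418141) = -10539900/3418141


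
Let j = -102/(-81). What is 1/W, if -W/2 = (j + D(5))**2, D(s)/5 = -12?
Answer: -729/5030792 ≈ -0.00014491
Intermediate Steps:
D(s) = -60 (D(s) = 5*(-12) = -60)
j = 34/27 (j = -102*(-1/81) = 34/27 ≈ 1.2593)
W = -5030792/729 (W = -2*(34/27 - 60)**2 = -2*(-1586/27)**2 = -2*2515396/729 = -5030792/729 ≈ -6901.0)
1/W = 1/(-5030792/729) = -729/5030792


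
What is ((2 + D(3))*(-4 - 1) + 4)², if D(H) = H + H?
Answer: 1296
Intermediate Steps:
D(H) = 2*H
((2 + D(3))*(-4 - 1) + 4)² = ((2 + 2*3)*(-4 - 1) + 4)² = ((2 + 6)*(-5) + 4)² = (8*(-5) + 4)² = (-40 + 4)² = (-36)² = 1296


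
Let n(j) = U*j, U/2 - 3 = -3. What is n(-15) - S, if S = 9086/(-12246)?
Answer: 4543/6123 ≈ 0.74196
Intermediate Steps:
U = 0 (U = 6 + 2*(-3) = 6 - 6 = 0)
S = -4543/6123 (S = 9086*(-1/12246) = -4543/6123 ≈ -0.74196)
n(j) = 0 (n(j) = 0*j = 0)
n(-15) - S = 0 - 1*(-4543/6123) = 0 + 4543/6123 = 4543/6123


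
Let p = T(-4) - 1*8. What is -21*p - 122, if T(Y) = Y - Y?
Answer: 46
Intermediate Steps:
T(Y) = 0
p = -8 (p = 0 - 1*8 = 0 - 8 = -8)
-21*p - 122 = -21*(-8) - 122 = 168 - 122 = 46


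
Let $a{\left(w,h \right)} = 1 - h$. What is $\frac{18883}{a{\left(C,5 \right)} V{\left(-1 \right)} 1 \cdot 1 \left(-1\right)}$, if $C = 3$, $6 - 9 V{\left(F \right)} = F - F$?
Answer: $\frac{56649}{8} \approx 7081.1$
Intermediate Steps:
$V{\left(F \right)} = \frac{2}{3}$ ($V{\left(F \right)} = \frac{2}{3} - \frac{F - F}{9} = \frac{2}{3} - 0 = \frac{2}{3} + 0 = \frac{2}{3}$)
$\frac{18883}{a{\left(C,5 \right)} V{\left(-1 \right)} 1 \cdot 1 \left(-1\right)} = \frac{18883}{\left(1 - 5\right) \frac{2}{3} \cdot 1 \cdot 1 \left(-1\right)} = \frac{18883}{\left(1 - 5\right) \frac{2}{3} \cdot 1 \left(-1\right)} = \frac{18883}{\left(-4\right) \frac{2}{3} \left(-1\right)} = \frac{18883}{\left(- \frac{8}{3}\right) \left(-1\right)} = \frac{18883}{\frac{8}{3}} = 18883 \cdot \frac{3}{8} = \frac{56649}{8}$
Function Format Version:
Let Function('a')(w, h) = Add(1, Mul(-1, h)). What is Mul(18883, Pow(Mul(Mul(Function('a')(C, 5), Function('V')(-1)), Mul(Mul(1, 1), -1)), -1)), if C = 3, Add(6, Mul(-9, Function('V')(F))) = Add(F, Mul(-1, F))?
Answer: Rational(56649, 8) ≈ 7081.1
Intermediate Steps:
Function('V')(F) = Rational(2, 3) (Function('V')(F) = Add(Rational(2, 3), Mul(Rational(-1, 9), Add(F, Mul(-1, F)))) = Add(Rational(2, 3), Mul(Rational(-1, 9), 0)) = Add(Rational(2, 3), 0) = Rational(2, 3))
Mul(18883, Pow(Mul(Mul(Function('a')(C, 5), Function('V')(-1)), Mul(Mul(1, 1), -1)), -1)) = Mul(18883, Pow(Mul(Mul(Add(1, Mul(-1, 5)), Rational(2, 3)), Mul(Mul(1, 1), -1)), -1)) = Mul(18883, Pow(Mul(Mul(Add(1, -5), Rational(2, 3)), Mul(1, -1)), -1)) = Mul(18883, Pow(Mul(Mul(-4, Rational(2, 3)), -1), -1)) = Mul(18883, Pow(Mul(Rational(-8, 3), -1), -1)) = Mul(18883, Pow(Rational(8, 3), -1)) = Mul(18883, Rational(3, 8)) = Rational(56649, 8)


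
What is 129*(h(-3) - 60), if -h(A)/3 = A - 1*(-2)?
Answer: -7353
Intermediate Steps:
h(A) = -6 - 3*A (h(A) = -3*(A - 1*(-2)) = -3*(A + 2) = -3*(2 + A) = -6 - 3*A)
129*(h(-3) - 60) = 129*((-6 - 3*(-3)) - 60) = 129*((-6 + 9) - 60) = 129*(3 - 60) = 129*(-57) = -7353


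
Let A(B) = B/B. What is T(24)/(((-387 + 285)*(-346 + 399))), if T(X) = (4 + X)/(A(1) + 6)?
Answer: -2/2703 ≈ -0.00073992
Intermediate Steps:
A(B) = 1
T(X) = 4/7 + X/7 (T(X) = (4 + X)/(1 + 6) = (4 + X)/7 = (4 + X)*(⅐) = 4/7 + X/7)
T(24)/(((-387 + 285)*(-346 + 399))) = (4/7 + (⅐)*24)/(((-387 + 285)*(-346 + 399))) = (4/7 + 24/7)/((-102*53)) = 4/(-5406) = 4*(-1/5406) = -2/2703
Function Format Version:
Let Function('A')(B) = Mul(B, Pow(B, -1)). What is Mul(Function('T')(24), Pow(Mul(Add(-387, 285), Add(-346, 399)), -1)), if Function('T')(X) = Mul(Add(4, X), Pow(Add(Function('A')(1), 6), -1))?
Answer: Rational(-2, 2703) ≈ -0.00073992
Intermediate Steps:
Function('A')(B) = 1
Function('T')(X) = Add(Rational(4, 7), Mul(Rational(1, 7), X)) (Function('T')(X) = Mul(Add(4, X), Pow(Add(1, 6), -1)) = Mul(Add(4, X), Pow(7, -1)) = Mul(Add(4, X), Rational(1, 7)) = Add(Rational(4, 7), Mul(Rational(1, 7), X)))
Mul(Function('T')(24), Pow(Mul(Add(-387, 285), Add(-346, 399)), -1)) = Mul(Add(Rational(4, 7), Mul(Rational(1, 7), 24)), Pow(Mul(Add(-387, 285), Add(-346, 399)), -1)) = Mul(Add(Rational(4, 7), Rational(24, 7)), Pow(Mul(-102, 53), -1)) = Mul(4, Pow(-5406, -1)) = Mul(4, Rational(-1, 5406)) = Rational(-2, 2703)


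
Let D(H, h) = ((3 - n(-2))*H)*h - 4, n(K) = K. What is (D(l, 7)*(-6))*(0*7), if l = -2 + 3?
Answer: 0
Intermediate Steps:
l = 1
D(H, h) = -4 + 5*H*h (D(H, h) = ((3 - 1*(-2))*H)*h - 4 = ((3 + 2)*H)*h - 4 = (5*H)*h - 4 = 5*H*h - 4 = -4 + 5*H*h)
(D(l, 7)*(-6))*(0*7) = ((-4 + 5*1*7)*(-6))*(0*7) = ((-4 + 35)*(-6))*0 = (31*(-6))*0 = -186*0 = 0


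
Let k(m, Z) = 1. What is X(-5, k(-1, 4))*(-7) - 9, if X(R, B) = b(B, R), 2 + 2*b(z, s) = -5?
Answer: 31/2 ≈ 15.500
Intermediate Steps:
b(z, s) = -7/2 (b(z, s) = -1 + (½)*(-5) = -1 - 5/2 = -7/2)
X(R, B) = -7/2
X(-5, k(-1, 4))*(-7) - 9 = -7/2*(-7) - 9 = 49/2 - 9 = 31/2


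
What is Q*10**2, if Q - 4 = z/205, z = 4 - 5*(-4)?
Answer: 16880/41 ≈ 411.71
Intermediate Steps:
z = 24 (z = 4 + 20 = 24)
Q = 844/205 (Q = 4 + 24/205 = 844/205 ≈ 4.1171)
Q*10**2 = (844/205)*10**2 = (844/205)*100 = 16880/41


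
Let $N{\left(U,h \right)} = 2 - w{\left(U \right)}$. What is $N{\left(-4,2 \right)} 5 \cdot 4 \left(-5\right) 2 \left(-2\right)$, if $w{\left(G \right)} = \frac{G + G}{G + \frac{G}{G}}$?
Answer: $- \frac{800}{3} \approx -266.67$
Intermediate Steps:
$w{\left(G \right)} = \frac{2 G}{1 + G}$ ($w{\left(G \right)} = \frac{2 G}{G + 1} = \frac{2 G}{1 + G}$)
$N{\left(U,h \right)} = 2 - \frac{2 U}{1 + U}$
$N{\left(-4,2 \right)} 5 \cdot 4 \left(-5\right) 2 \left(-2\right) = \frac{2}{1 - 4} \cdot 5 \cdot 4 \left(-5\right) 2 \left(-2\right) = \frac{2}{-3} \cdot 20 \left(-5\right) \left(-4\right) = 2 \left(- \frac{1}{3}\right) \left(-100\right) \left(-4\right) = \left(- \frac{2}{3}\right) \left(-100\right) \left(-4\right) = \frac{200}{3} \left(-4\right) = - \frac{800}{3}$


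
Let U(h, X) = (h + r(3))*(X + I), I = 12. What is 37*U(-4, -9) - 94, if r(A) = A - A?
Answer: -538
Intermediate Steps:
r(A) = 0
U(h, X) = h*(12 + X) (U(h, X) = (h + 0)*(X + 12) = h*(12 + X))
37*U(-4, -9) - 94 = 37*(-4*(12 - 9)) - 94 = 37*(-4*3) - 94 = 37*(-12) - 94 = -444 - 94 = -538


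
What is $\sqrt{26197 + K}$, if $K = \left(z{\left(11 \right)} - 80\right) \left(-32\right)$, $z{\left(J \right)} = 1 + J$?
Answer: $\sqrt{28373} \approx 168.44$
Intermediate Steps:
$K = 2176$ ($K = \left(\left(1 + 11\right) - 80\right) \left(-32\right) = \left(12 - 80\right) \left(-32\right) = \left(-68\right) \left(-32\right) = 2176$)
$\sqrt{26197 + K} = \sqrt{26197 + 2176} = \sqrt{28373}$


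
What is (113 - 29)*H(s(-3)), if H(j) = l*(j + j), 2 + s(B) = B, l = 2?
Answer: -1680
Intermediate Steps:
s(B) = -2 + B
H(j) = 4*j (H(j) = 2*(j + j) = 2*(2*j) = 4*j)
(113 - 29)*H(s(-3)) = (113 - 29)*(4*(-2 - 3)) = 84*(4*(-5)) = 84*(-20) = -1680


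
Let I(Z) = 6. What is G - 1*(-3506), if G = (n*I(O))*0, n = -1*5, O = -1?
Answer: 3506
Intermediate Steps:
n = -5
G = 0 (G = -5*6*0 = -30*0 = 0)
G - 1*(-3506) = 0 - 1*(-3506) = 0 + 3506 = 3506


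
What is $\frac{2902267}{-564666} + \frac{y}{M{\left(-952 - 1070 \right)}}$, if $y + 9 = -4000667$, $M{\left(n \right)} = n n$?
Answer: $- \frac{1177076492287}{192385658862} \approx -6.1183$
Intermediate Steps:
$M{\left(n \right)} = n^{2}$
$y = -4000676$ ($y = -9 - 4000667 = -4000676$)
$\frac{2902267}{-564666} + \frac{y}{M{\left(-952 - 1070 \right)}} = \frac{2902267}{-564666} - \frac{4000676}{\left(-952 - 1070\right)^{2}} = 2902267 \left(- \frac{1}{564666}\right) - \frac{4000676}{\left(-952 - 1070\right)^{2}} = - \frac{2902267}{564666} - \frac{4000676}{\left(-2022\right)^{2}} = - \frac{2902267}{564666} - \frac{4000676}{4088484} = - \frac{2902267}{564666} - \frac{1000169}{1022121} = - \frac{1177076492287}{192385658862}$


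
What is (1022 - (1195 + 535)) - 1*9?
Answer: -717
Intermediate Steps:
(1022 - (1195 + 535)) - 1*9 = (1022 - 1*1730) - 9 = (1022 - 1730) - 9 = -708 - 9 = -717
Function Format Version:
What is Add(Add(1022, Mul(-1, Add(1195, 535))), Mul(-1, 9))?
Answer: -717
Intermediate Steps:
Add(Add(1022, Mul(-1, Add(1195, 535))), Mul(-1, 9)) = Add(Add(1022, Mul(-1, 1730)), -9) = Add(Add(1022, -1730), -9) = Add(-708, -9) = -717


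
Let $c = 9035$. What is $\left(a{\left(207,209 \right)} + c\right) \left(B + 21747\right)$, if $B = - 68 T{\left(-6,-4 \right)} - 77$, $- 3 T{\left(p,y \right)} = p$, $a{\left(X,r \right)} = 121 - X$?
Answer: $192707766$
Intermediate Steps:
$T{\left(p,y \right)} = - \frac{p}{3}$
$B = -213$ ($B = - 68 \left(\left(- \frac{1}{3}\right) \left(-6\right)\right) - 77 = \left(-68\right) 2 - 77 = -136 - 77 = -213$)
$\left(a{\left(207,209 \right)} + c\right) \left(B + 21747\right) = \left(\left(121 - 207\right) + 9035\right) \left(-213 + 21747\right) = \left(\left(121 - 207\right) + 9035\right) 21534 = \left(-86 + 9035\right) 21534 = 8949 \cdot 21534 = 192707766$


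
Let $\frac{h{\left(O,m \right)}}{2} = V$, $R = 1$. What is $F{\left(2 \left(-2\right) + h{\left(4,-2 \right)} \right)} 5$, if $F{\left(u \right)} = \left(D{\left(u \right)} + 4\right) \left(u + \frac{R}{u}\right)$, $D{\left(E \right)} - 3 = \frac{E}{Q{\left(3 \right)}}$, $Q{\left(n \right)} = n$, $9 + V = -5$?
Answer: $\frac{56375}{96} \approx 587.24$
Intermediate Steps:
$V = -14$ ($V = -9 - 5 = -14$)
$h{\left(O,m \right)} = -28$ ($h{\left(O,m \right)} = 2 \left(-14\right) = -28$)
$D{\left(E \right)} = 3 + \frac{E}{3}$
$F{\left(u \right)} = \left(7 + \frac{u}{3}\right) \left(u + \frac{1}{u}\right)$ ($F{\left(u \right)} = \left(\left(3 + \frac{u}{3}\right) + 4\right) \left(u + 1 \frac{1}{u}\right) = \left(7 + \frac{u}{3}\right) \left(u + \frac{1}{u}\right)$)
$F{\left(2 \left(-2\right) + h{\left(4,-2 \right)} \right)} 5 = \frac{21 + \left(2 \left(-2\right) - 28\right) + \left(2 \left(-2\right) - 28\right)^{2} \left(21 + \left(2 \left(-2\right) - 28\right)\right)}{3 \left(2 \left(-2\right) - 28\right)} 5 = \frac{21 - 32 + \left(-4 - 28\right)^{2} \left(21 - 32\right)}{3 \left(-4 - 28\right)} 5 = \frac{21 - 32 + \left(-32\right)^{2} \left(21 - 32\right)}{3 \left(-32\right)} 5 = \frac{1}{3} \left(- \frac{1}{32}\right) \left(21 - 32 + 1024 \left(-11\right)\right) 5 = \frac{1}{3} \left(- \frac{1}{32}\right) \left(21 - 32 - 11264\right) 5 = \frac{1}{3} \left(- \frac{1}{32}\right) \left(-11275\right) 5 = \frac{11275}{96} \cdot 5 = \frac{56375}{96}$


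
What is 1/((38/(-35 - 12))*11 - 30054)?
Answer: -47/1412956 ≈ -3.3264e-5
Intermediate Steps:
1/((38/(-35 - 12))*11 - 30054) = 1/((38/(-47))*11 - 30054) = 1/(-1/47*38*11 - 30054) = 1/(-38/47*11 - 30054) = 1/(-418/47 - 30054) = 1/(-1412956/47) = -47/1412956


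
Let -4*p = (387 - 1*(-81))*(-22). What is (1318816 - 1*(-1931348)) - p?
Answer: 3247590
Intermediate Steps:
p = 2574 (p = -(387 - 1*(-81))*(-22)/4 = -(387 + 81)*(-22)/4 = -117*(-22) = -¼*(-10296) = 2574)
(1318816 - 1*(-1931348)) - p = (1318816 - 1*(-1931348)) - 1*2574 = (1318816 + 1931348) - 2574 = 3250164 - 2574 = 3247590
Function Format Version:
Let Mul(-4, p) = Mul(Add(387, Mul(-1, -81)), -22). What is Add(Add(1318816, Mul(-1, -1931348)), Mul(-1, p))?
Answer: 3247590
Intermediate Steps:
p = 2574 (p = Mul(Rational(-1, 4), Mul(Add(387, Mul(-1, -81)), -22)) = Mul(Rational(-1, 4), Mul(Add(387, 81), -22)) = Mul(Rational(-1, 4), Mul(468, -22)) = Mul(Rational(-1, 4), -10296) = 2574)
Add(Add(1318816, Mul(-1, -1931348)), Mul(-1, p)) = Add(Add(1318816, Mul(-1, -1931348)), Mul(-1, 2574)) = Add(Add(1318816, 1931348), -2574) = Add(3250164, -2574) = 3247590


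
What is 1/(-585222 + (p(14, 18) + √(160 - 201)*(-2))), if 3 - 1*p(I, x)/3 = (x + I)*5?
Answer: I/(-585693*I + 2*√41) ≈ -1.7074e-6 + 3.7332e-11*I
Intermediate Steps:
p(I, x) = 9 - 15*I - 15*x (p(I, x) = 9 - 3*(x + I)*5 = 9 - 3*(I + x)*5 = 9 - 3*(5*I + 5*x) = 9 + (-15*I - 15*x) = 9 - 15*I - 15*x)
1/(-585222 + (p(14, 18) + √(160 - 201)*(-2))) = 1/(-585222 + ((9 - 15*14 - 15*18) + √(160 - 201)*(-2))) = 1/(-585222 + ((9 - 210 - 270) + √(-41)*(-2))) = 1/(-585222 + (-471 + (I*√41)*(-2))) = 1/(-585222 + (-471 - 2*I*√41)) = 1/(-585693 - 2*I*√41)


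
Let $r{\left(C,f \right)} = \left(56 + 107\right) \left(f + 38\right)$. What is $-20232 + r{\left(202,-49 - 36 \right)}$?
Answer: $-27893$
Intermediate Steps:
$r{\left(C,f \right)} = 6194 + 163 f$ ($r{\left(C,f \right)} = 163 \left(38 + f\right) = 6194 + 163 f$)
$-20232 + r{\left(202,-49 - 36 \right)} = -20232 + \left(6194 + 163 \left(-49 - 36\right)\right) = -20232 + \left(6194 + 163 \left(-85\right)\right) = -20232 + \left(6194 - 13855\right) = -20232 - 7661 = -27893$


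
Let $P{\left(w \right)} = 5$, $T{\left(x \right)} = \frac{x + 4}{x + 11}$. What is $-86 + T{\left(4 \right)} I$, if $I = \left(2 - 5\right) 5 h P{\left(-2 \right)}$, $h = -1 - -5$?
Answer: $-246$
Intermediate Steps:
$T{\left(x \right)} = \frac{4 + x}{11 + x}$
$h = 4$ ($h = -1 + 5 = 4$)
$I = -300$ ($I = \left(2 - 5\right) 5 \cdot 4 \cdot 5 = \left(-3\right) 5 \cdot 4 \cdot 5 = \left(-15\right) 4 \cdot 5 = \left(-60\right) 5 = -300$)
$-86 + T{\left(4 \right)} I = -86 + \frac{4 + 4}{11 + 4} \left(-300\right) = -86 + \frac{1}{15} \cdot 8 \left(-300\right) = -86 + \frac{8}{15} \left(-300\right) = -86 - 160 = -246$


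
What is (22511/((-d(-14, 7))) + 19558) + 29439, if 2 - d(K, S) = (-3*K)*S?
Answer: 14329635/292 ≈ 49074.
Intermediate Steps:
d(K, S) = 2 + 3*K*S (d(K, S) = 2 - (-3*K)*S = 2 - (-3)*K*S = 2 + 3*K*S)
(22511/((-d(-14, 7))) + 19558) + 29439 = (22511/((-(2 + 3*(-14)*7))) + 19558) + 29439 = (22511/((-(2 - 294))) + 19558) + 29439 = (22511/((-1*(-292))) + 19558) + 29439 = (22511/292 + 19558) + 29439 = 5733447/292 + 29439 = 14329635/292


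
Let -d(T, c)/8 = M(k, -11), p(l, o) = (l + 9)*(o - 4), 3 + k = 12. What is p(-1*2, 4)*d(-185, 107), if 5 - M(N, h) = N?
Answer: 0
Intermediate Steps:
k = 9 (k = -3 + 12 = 9)
p(l, o) = (-4 + o)*(9 + l) (p(l, o) = (9 + l)*(-4 + o) = (-4 + o)*(9 + l))
M(N, h) = 5 - N
d(T, c) = 32 (d(T, c) = -8*(5 - 1*9) = -8*(5 - 9) = -8*(-4) = 32)
p(-1*2, 4)*d(-185, 107) = (-36 - (-4)*2 + 9*4 - 1*2*4)*32 = (-36 - 4*(-2) + 36 - 2*4)*32 = (-36 + 8 + 36 - 8)*32 = 0*32 = 0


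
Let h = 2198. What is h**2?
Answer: 4831204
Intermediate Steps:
h**2 = 2198**2 = 4831204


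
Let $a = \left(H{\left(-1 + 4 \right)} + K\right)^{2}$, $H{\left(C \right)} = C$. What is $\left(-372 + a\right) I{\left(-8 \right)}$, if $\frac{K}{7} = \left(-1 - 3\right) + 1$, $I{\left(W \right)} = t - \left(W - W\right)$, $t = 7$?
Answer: $-336$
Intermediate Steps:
$I{\left(W \right)} = 7$ ($I{\left(W \right)} = 7 - \left(W - W\right) = 7 - 0 = 7 + 0 = 7$)
$K = -21$ ($K = 7 \left(\left(-1 - 3\right) + 1\right) = 7 \left(-4 + 1\right) = 7 \left(-3\right) = -21$)
$a = 324$ ($a = \left(\left(-1 + 4\right) - 21\right)^{2} = \left(3 - 21\right)^{2} = \left(-18\right)^{2} = 324$)
$\left(-372 + a\right) I{\left(-8 \right)} = \left(-372 + 324\right) 7 = \left(-48\right) 7 = -336$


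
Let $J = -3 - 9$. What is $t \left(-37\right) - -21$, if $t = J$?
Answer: $465$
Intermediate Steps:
$J = -12$
$t = -12$
$t \left(-37\right) - -21 = \left(-12\right) \left(-37\right) - -21 = 444 + \left(-4 + 25\right) = 444 + 21 = 465$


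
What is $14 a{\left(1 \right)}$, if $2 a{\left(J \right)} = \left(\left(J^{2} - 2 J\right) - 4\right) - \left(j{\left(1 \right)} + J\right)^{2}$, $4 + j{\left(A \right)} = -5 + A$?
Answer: $-378$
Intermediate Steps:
$j{\left(A \right)} = -9 + A$ ($j{\left(A \right)} = -4 + \left(-5 + A\right) = -9 + A$)
$a{\left(J \right)} = -2 + \frac{J^{2}}{2} - J - \frac{\left(-8 + J\right)^{2}}{2}$ ($a{\left(J \right)} = \frac{\left(\left(J^{2} - 2 J\right) - 4\right) - \left(\left(-9 + 1\right) + J\right)^{2}}{2} = \frac{\left(-4 + J^{2} - 2 J\right) - \left(-8 + J\right)^{2}}{2} = \frac{-4 + J^{2} - \left(-8 + J\right)^{2} - 2 J}{2} = -2 + \frac{J^{2}}{2} - J - \frac{\left(-8 + J\right)^{2}}{2}$)
$14 a{\left(1 \right)} = 14 \left(-34 + 7 \cdot 1\right) = 14 \left(-34 + 7\right) = 14 \left(-27\right) = -378$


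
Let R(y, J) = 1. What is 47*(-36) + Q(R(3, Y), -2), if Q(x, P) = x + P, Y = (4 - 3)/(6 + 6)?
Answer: -1693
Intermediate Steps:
Y = 1/12 ≈ 0.083333
Q(x, P) = P + x
47*(-36) + Q(R(3, Y), -2) = 47*(-36) + (-2 + 1) = -1692 - 1 = -1693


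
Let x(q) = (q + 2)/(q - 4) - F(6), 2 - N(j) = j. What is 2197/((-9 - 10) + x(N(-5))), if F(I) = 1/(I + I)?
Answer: -26364/193 ≈ -136.60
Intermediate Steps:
N(j) = 2 - j
F(I) = 1/(2*I)
x(q) = -1/12 + (2 + q)/(-4 + q) (x(q) = (q + 2)/(q - 4) - 1/(2*6) = (2 + q)/(-4 + q) - 1/(2*6) = (2 + q)/(-4 + q) - 1*1/12 = (2 + q)/(-4 + q) - 1/12 = -1/12 + (2 + q)/(-4 + q))
2197/((-9 - 10) + x(N(-5))) = 2197/((-9 - 10) + (28 + 11*(2 - 1*(-5)))/(12*(-4 + (2 - 1*(-5))))) = 2197/(-19 + (28 + 11*(2 + 5))/(12*(-4 + (2 + 5)))) = 2197/(-19 + (28 + 11*7)/(12*(-4 + 7))) = 2197/(-19 + (1/12)*(28 + 77)/3) = 2197/(-19 + (1/12)*(⅓)*105) = 2197/(-19 + 35/12) = 2197/(-193/12) = -12/193*2197 = -26364/193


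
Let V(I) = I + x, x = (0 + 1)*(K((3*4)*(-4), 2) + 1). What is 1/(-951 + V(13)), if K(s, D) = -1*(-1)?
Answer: -1/936 ≈ -0.0010684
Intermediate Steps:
K(s, D) = 1
x = 2 (x = (0 + 1)*(1 + 1) = 1*2 = 2)
V(I) = 2 + I (V(I) = I + 2 = 2 + I)
1/(-951 + V(13)) = 1/(-951 + (2 + 13)) = 1/(-951 + 15) = 1/(-936) = -1/936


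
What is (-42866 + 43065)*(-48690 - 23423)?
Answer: -14350487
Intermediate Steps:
(-42866 + 43065)*(-48690 - 23423) = 199*(-72113) = -14350487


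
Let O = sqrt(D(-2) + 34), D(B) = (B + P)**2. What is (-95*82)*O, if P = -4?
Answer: -7790*sqrt(70) ≈ -65176.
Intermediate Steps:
D(B) = (-4 + B)**2 (D(B) = (B - 4)**2 = (-4 + B)**2)
O = sqrt(70) (O = sqrt((-4 - 2)**2 + 34) = sqrt((-6)**2 + 34) = sqrt(36 + 34) = sqrt(70) ≈ 8.3666)
(-95*82)*O = (-95*82)*sqrt(70) = -7790*sqrt(70)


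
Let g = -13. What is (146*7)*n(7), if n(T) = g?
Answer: -13286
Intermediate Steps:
n(T) = -13
(146*7)*n(7) = (146*7)*(-13) = 1022*(-13) = -13286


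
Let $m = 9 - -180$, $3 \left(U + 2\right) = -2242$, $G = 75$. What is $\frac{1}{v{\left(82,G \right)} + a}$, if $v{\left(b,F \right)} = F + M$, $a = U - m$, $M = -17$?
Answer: $- \frac{3}{2641} \approx -0.0011359$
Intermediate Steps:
$U = - \frac{2248}{3}$ ($U = -2 + \frac{1}{3} \left(-2242\right) = -2 - \frac{2242}{3} = - \frac{2248}{3} \approx -749.33$)
$m = 189$ ($m = 9 + 180 = 189$)
$a = - \frac{2815}{3}$ ($a = - \frac{2248}{3} - 189 = - \frac{2815}{3} \approx -938.33$)
$v{\left(b,F \right)} = -17 + F$ ($v{\left(b,F \right)} = F - 17 = -17 + F$)
$\frac{1}{v{\left(82,G \right)} + a} = \frac{1}{\left(-17 + 75\right) - \frac{2815}{3}} = \frac{1}{58 - \frac{2815}{3}} = \frac{1}{- \frac{2641}{3}} = - \frac{3}{2641}$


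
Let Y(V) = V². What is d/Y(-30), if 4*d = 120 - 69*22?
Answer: -233/600 ≈ -0.38833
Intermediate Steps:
d = -699/2 (d = (120 - 69*22)/4 = (120 - 1518)/4 = (¼)*(-1398) = -699/2 ≈ -349.50)
d/Y(-30) = -699/(2*((-30)²)) = -699/2/900 = -699/2*1/900 = -233/600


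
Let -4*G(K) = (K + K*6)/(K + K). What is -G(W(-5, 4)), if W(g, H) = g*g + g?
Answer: 7/8 ≈ 0.87500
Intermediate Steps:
W(g, H) = g + g² (W(g, H) = g² + g = g + g²)
G(K) = -7/8 (G(K) = -(K + K*6)/(4*(K + K)) = -(K + 6*K)/(4*(2*K)) = -7*K*1/(2*K)/4 = -¼*7/2 = -7/8)
-G(W(-5, 4)) = -1*(-7/8) = 7/8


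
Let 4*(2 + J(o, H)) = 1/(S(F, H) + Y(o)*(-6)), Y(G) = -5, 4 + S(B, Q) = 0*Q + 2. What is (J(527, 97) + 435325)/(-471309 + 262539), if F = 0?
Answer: -16252059/7794080 ≈ -2.0852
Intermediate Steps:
S(B, Q) = -2 (S(B, Q) = -4 + (0*Q + 2) = -4 + (0 + 2) = -4 + 2 = -2)
J(o, H) = -223/112 (J(o, H) = -2 + 1/(4*(-2 - 5*(-6))) = -2 + 1/(4*(-2 + 30)) = -2 + (¼)/28 = -2 + (¼)*(1/28) = -2 + 1/112 = -223/112)
(J(527, 97) + 435325)/(-471309 + 262539) = (-223/112 + 435325)/(-471309 + 262539) = (48756177/112)/(-208770) = (48756177/112)*(-1/208770) = -16252059/7794080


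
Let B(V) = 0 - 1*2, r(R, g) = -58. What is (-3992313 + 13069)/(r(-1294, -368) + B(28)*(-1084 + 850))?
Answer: -1989622/205 ≈ -9705.5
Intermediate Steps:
B(V) = -2 (B(V) = 0 - 2 = -2)
(-3992313 + 13069)/(r(-1294, -368) + B(28)*(-1084 + 850)) = (-3992313 + 13069)/(-58 - 2*(-1084 + 850)) = -3979244/(-58 - 2*(-234)) = -3979244/(-58 + 468) = -3979244/410 = -3979244*1/410 = -1989622/205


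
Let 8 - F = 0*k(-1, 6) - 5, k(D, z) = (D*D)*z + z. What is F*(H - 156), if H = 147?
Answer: -117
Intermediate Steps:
k(D, z) = z + z*D² (k(D, z) = D²*z + z = z*D² + z = z + z*D²)
F = 13 (F = 8 - (0*(6*(1 + (-1)²)) - 5) = 8 - (0*(6*(1 + 1)) - 5) = 8 - (0*(6*2) - 5) = 8 - (0*12 - 5) = 8 - (0 - 5) = 8 - 1*(-5) = 8 + 5 = 13)
F*(H - 156) = 13*(147 - 156) = 13*(-9) = -117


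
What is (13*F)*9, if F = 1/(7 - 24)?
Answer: -117/17 ≈ -6.8824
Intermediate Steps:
F = -1/17 (F = 1/(-17) = -1/17 ≈ -0.058824)
(13*F)*9 = (13*(-1/17))*9 = -13/17*9 = -117/17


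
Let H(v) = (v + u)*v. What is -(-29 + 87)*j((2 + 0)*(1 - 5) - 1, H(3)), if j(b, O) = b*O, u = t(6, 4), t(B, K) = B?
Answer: 14094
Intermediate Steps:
u = 6
H(v) = v*(6 + v) (H(v) = (v + 6)*v = (6 + v)*v = v*(6 + v))
j(b, O) = O*b
-(-29 + 87)*j((2 + 0)*(1 - 5) - 1, H(3)) = -(-29 + 87)*(3*(6 + 3))*((2 + 0)*(1 - 5) - 1) = -58*(3*9)*(2*(-4) - 1) = -58*27*(-8 - 1) = -58*27*(-9) = -58*(-243) = -1*(-14094) = 14094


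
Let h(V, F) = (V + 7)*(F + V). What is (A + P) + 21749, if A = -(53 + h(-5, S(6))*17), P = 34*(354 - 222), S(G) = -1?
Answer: 26388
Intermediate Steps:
h(V, F) = (7 + V)*(F + V)
P = 4488 (P = 34*132 = 4488)
A = 151 (A = -(53 + ((-5)² + 7*(-1) + 7*(-5) - 1*(-5))*17) = -(53 + (25 - 7 - 35 + 5)*17) = -(53 - 12*17) = -(53 - 204) = -1*(-151) = 151)
(A + P) + 21749 = (151 + 4488) + 21749 = 4639 + 21749 = 26388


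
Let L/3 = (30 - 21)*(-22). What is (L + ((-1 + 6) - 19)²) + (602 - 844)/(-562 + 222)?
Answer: -67539/170 ≈ -397.29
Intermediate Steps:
L = -594 (L = 3*((30 - 21)*(-22)) = 3*(9*(-22)) = 3*(-198) = -594)
(L + ((-1 + 6) - 19)²) + (602 - 844)/(-562 + 222) = (-594 + ((-1 + 6) - 19)²) + (602 - 844)/(-562 + 222) = (-594 + (5 - 19)²) - 242/(-340) = (-594 + (-14)²) - 242*(-1/340) = (-594 + 196) + 121/170 = -398 + 121/170 = -67539/170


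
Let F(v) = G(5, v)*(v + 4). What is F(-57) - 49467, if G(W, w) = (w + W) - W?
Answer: -46446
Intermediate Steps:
G(W, w) = w (G(W, w) = (W + w) - W = w)
F(v) = v*(4 + v) (F(v) = v*(v + 4) = v*(4 + v))
F(-57) - 49467 = -57*(4 - 57) - 49467 = -57*(-53) - 49467 = 3021 - 49467 = -46446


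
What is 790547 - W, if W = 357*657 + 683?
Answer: 555315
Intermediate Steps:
W = 235232 (W = 234549 + 683 = 235232)
790547 - W = 790547 - 1*235232 = 790547 - 235232 = 555315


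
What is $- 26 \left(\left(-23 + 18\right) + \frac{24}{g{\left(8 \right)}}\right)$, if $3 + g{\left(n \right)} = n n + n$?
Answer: $\frac{2782}{23} \approx 120.96$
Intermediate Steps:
$g{\left(n \right)} = -3 + n + n^{2}$ ($g{\left(n \right)} = -3 + \left(n n + n\right) = -3 + \left(n^{2} + n\right) = -3 + \left(n + n^{2}\right) = -3 + n + n^{2}$)
$- 26 \left(\left(-23 + 18\right) + \frac{24}{g{\left(8 \right)}}\right) = - 26 \left(\left(-23 + 18\right) + \frac{24}{-3 + 8 + 8^{2}}\right) = - 26 \left(-5 + \frac{24}{-3 + 8 + 64}\right) = - 26 \left(-5 + \frac{24}{69}\right) = - 26 \left(-5 + 24 \cdot \frac{1}{69}\right) = - 26 \left(-5 + \frac{8}{23}\right) = \left(-26\right) \left(- \frac{107}{23}\right) = \frac{2782}{23}$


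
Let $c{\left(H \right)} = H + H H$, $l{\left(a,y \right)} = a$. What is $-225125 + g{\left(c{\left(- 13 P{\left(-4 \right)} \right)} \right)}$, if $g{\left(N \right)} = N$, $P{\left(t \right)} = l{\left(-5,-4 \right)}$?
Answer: $-220835$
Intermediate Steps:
$P{\left(t \right)} = -5$
$c{\left(H \right)} = H + H^{2}$
$-225125 + g{\left(c{\left(- 13 P{\left(-4 \right)} \right)} \right)} = -225125 + \left(-13\right) \left(-5\right) \left(1 - -65\right) = -225125 + 65 \left(1 + 65\right) = -225125 + 65 \cdot 66 = -225125 + 4290 = -220835$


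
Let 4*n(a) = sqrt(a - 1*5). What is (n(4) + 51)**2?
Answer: (204 + I)**2/16 ≈ 2600.9 + 25.5*I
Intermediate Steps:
n(a) = sqrt(-5 + a)/4 (n(a) = sqrt(a - 1*5)/4 = sqrt(a - 5)/4 = sqrt(-5 + a)/4)
(n(4) + 51)**2 = (sqrt(-5 + 4)/4 + 51)**2 = (sqrt(-1)/4 + 51)**2 = (I/4 + 51)**2 = (51 + I/4)**2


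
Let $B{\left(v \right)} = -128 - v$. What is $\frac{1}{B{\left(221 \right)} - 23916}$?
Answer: $- \frac{1}{24265} \approx -4.1212 \cdot 10^{-5}$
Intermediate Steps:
$\frac{1}{B{\left(221 \right)} - 23916} = \frac{1}{\left(-128 - 221\right) - 23916} = \frac{1}{-349 - 23916} = \frac{1}{-24265} = - \frac{1}{24265}$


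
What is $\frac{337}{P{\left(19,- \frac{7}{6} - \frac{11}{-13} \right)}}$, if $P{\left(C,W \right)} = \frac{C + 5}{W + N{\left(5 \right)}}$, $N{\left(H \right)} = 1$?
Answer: $\frac{17861}{1872} \approx 9.5411$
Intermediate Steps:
$P{\left(C,W \right)} = \frac{5 + C}{1 + W}$ ($P{\left(C,W \right)} = \frac{C + 5}{W + 1} = \frac{5 + C}{1 + W}$)
$\frac{337}{P{\left(19,- \frac{7}{6} - \frac{11}{-13} \right)}} = \frac{337}{\frac{1}{1 - \left(- \frac{11}{13} + \frac{7}{6}\right)} \left(5 + 19\right)} = \frac{337}{\frac{1}{1 - \frac{25}{78}} \cdot 24} = \frac{337}{\frac{1}{\frac{53}{78}} \cdot 24} = \frac{337}{\frac{78}{53} \cdot 24} = \frac{337}{\frac{1872}{53}} = 337 \cdot \frac{53}{1872} = \frac{17861}{1872}$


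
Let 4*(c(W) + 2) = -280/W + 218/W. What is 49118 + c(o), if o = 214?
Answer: 21021617/428 ≈ 49116.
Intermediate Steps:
c(W) = -2 - 31/(2*W) (c(W) = -2 + (-280/W + 218/W)/4 = -2 + (-62/W)/4 = -2 - 31/(2*W))
49118 + c(o) = 49118 + (-2 - 31/2/214) = 49118 + (-2 - 31/2*1/214) = 49118 + (-2 - 31/428) = 49118 - 887/428 = 21021617/428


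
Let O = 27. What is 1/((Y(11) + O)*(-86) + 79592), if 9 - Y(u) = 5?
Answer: 1/76926 ≈ 1.3000e-5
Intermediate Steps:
Y(u) = 4 (Y(u) = 9 - 1*5 = 9 - 5 = 4)
1/((Y(11) + O)*(-86) + 79592) = 1/((4 + 27)*(-86) + 79592) = 1/(31*(-86) + 79592) = 1/(-2666 + 79592) = 1/76926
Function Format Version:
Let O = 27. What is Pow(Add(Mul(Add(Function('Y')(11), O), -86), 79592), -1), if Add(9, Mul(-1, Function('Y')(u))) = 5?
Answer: Rational(1, 76926) ≈ 1.3000e-5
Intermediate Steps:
Function('Y')(u) = 4 (Function('Y')(u) = Add(9, Mul(-1, 5)) = Add(9, -5) = 4)
Pow(Add(Mul(Add(Function('Y')(11), O), -86), 79592), -1) = Pow(Add(Mul(Add(4, 27), -86), 79592), -1) = Pow(Add(Mul(31, -86), 79592), -1) = Pow(Add(-2666, 79592), -1) = Pow(76926, -1) = Rational(1, 76926)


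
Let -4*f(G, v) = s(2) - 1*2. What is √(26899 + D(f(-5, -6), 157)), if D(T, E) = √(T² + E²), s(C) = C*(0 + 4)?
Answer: √(107596 + 2*√98605)/2 ≈ 164.49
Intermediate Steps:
s(C) = 4*C (s(C) = C*4 = 4*C)
f(G, v) = -3/2 (f(G, v) = -(4*2 - 1*2)/4 = -(8 - 2)/4 = -¼*6 = -3/2)
D(T, E) = √(E² + T²)
√(26899 + D(f(-5, -6), 157)) = √(26899 + √(157² + (-3/2)²)) = √(26899 + √(24649 + 9/4)) = √(26899 + √(98605/4)) = √(26899 + √98605/2)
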